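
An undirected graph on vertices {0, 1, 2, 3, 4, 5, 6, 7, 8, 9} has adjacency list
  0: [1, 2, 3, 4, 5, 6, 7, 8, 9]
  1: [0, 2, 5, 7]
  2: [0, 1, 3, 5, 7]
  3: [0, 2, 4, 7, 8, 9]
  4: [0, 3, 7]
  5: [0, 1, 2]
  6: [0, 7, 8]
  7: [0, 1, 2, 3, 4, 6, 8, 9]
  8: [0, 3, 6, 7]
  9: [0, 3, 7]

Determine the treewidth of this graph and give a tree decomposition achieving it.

Every bag has size at most 4, so the width is 4 − 1 = 3 and tw(G) ≤ 3. Conversely, {0, 1, 2, 5} is a clique of size 4, and the vertices of any clique must share a bag in every tree decomposition; so some bag has ≥ 4 vertices and tw(G) ≥ 3. The upper and lower bounds meet at 3, so that is the treewidth.

Treewidth 3.
Bags: B1 = {0, 2, 3, 7}  B2 = {0, 1, 2, 7}  B3 = {0, 3, 7, 8}  B4 = {0, 3, 4, 7}  B5 = {0, 6, 7, 8}  B6 = {0, 1, 2, 5}  B7 = {0, 3, 7, 9}
Tree: B1–B2, B1–B3, B1–B4, B3–B5, B2–B6, B3–B7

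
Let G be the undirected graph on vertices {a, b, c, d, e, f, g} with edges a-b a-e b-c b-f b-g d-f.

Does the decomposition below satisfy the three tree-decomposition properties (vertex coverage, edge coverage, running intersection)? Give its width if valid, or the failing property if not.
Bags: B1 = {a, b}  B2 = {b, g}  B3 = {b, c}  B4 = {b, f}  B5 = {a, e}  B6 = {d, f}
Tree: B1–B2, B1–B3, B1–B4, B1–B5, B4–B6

Yes; width 1.

Checking the three conditions: (i) the bags cover all of {a, b, c, d, e, f, g}; (ii) for each edge, some bag contains both endpoints; (iii) the bags containing any fixed vertex form a subtree. All hold, so the decomposition is valid with width 2 − 1 = 1.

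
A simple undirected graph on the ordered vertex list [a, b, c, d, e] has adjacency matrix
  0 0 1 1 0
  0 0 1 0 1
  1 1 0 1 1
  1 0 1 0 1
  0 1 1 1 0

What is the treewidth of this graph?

A width-2 tree decomposition is:
Bags: B1 = {c, d, e}  B2 = {b, c, e}  B3 = {a, c, d}
Tree: B1–B2, B1–B3
Every bag has size at most 3, so the width is 3 − 1 = 2 and tw(G) ≤ 2. Conversely, {c, d, e} is a clique of size 3, and the vertices of any clique must share a bag in every tree decomposition; so some bag has ≥ 3 vertices and tw(G) ≥ 2. Combining the bounds, tw(G) = 2.

2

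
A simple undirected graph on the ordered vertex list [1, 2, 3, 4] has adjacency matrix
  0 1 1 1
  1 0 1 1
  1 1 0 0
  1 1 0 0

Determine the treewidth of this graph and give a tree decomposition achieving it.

Every bag has size at most 3, so the width is 3 − 1 = 2 and tw(G) ≤ 2. On the other hand G contains the 3-clique {1, 2, 3}. A clique must lie in a single bag of any decomposition, so no decomposition can have width below 2. Combining the bounds, tw(G) = 2.

Treewidth 2.
One optimal decomposition is:
Bags: B1 = {1, 2, 3}  B2 = {1, 2, 4}
Tree: B1–B2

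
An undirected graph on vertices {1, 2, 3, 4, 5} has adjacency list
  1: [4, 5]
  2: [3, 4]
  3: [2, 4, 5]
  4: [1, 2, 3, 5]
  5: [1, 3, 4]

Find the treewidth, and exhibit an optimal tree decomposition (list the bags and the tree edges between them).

Each bag holds 3 vertices, so the decomposition has width 2, which upper-bounds the treewidth. On the other hand G contains the 3-clique {1, 4, 5}. A clique must lie in a single bag of any decomposition, so no decomposition can have width below 2. Combining the bounds, tw(G) = 2.

Treewidth 2.
One optimal decomposition is:
Bags: B1 = {2, 3, 4}  B2 = {3, 4, 5}  B3 = {1, 4, 5}
Tree: B1–B2, B2–B3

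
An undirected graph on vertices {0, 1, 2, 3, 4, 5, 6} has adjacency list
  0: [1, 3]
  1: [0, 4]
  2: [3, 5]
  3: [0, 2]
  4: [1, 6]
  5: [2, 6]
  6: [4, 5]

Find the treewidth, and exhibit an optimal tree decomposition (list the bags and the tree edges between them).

Each bag holds 3 vertices, so the decomposition has width 2, which upper-bounds the treewidth. The edges 1–0–3–2–5–6–4–1 form a cycle, so G is not a tree and its treewidth is at least 2. The upper and lower bounds meet at 2, so that is the treewidth.

Treewidth 2.
Bags: B1 = {0, 1, 3}  B2 = {1, 2, 3}  B3 = {1, 2, 5}  B4 = {1, 5, 6}  B5 = {1, 4, 6}
Tree: B1–B2, B2–B3, B3–B4, B4–B5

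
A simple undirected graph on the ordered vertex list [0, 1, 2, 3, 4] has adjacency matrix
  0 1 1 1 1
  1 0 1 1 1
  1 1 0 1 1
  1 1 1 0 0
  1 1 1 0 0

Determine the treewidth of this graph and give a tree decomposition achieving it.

Treewidth 3.
One such decomposition:
Bags: B1 = {0, 1, 2, 3}  B2 = {0, 1, 2, 4}
Tree: B1–B2

The largest bag has 4 vertices, giving width 3; this decomposition certifies tw(G) ≤ 3. For the lower bound, the 4 vertices {0, 1, 2, 3} are pairwise adjacent, and any tree decomposition puts a clique entirely inside one bag — forcing width ≥ 3. Therefore the treewidth is 3.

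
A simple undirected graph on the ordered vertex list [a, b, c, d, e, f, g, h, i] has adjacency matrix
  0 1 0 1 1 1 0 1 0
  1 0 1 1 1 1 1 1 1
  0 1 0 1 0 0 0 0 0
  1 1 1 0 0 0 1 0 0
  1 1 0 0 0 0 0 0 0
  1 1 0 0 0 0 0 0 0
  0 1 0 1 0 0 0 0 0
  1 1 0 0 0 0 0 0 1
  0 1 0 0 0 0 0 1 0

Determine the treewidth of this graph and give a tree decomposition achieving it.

Each bag holds 3 vertices, so the decomposition has width 2, which upper-bounds the treewidth. On the other hand G contains the 3-clique {b, d, g}. A clique must lie in a single bag of any decomposition, so no decomposition can have width below 2. Therefore the treewidth is 2.

Treewidth 2.
One such decomposition:
Bags: B1 = {a, b, h}  B2 = {a, b, d}  B3 = {b, h, i}  B4 = {b, d, g}  B5 = {b, c, d}  B6 = {a, b, f}  B7 = {a, b, e}
Tree: B1–B2, B1–B3, B2–B4, B4–B5, B1–B6, B1–B7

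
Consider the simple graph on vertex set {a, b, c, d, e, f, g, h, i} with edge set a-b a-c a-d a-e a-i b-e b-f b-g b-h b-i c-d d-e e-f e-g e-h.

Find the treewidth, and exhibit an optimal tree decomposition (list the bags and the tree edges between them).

Each bag holds 3 vertices, so the decomposition has width 2, which upper-bounds the treewidth. On the other hand G contains the 3-clique {a, d, e}. A clique must lie in a single bag of any decomposition, so no decomposition can have width below 2. Combining the bounds, tw(G) = 2.

Treewidth 2.
One such decomposition:
Bags: B1 = {a, d, e}  B2 = {a, b, e}  B3 = {b, e, f}  B4 = {b, e, h}  B5 = {b, e, g}  B6 = {a, c, d}  B7 = {a, b, i}
Tree: B1–B2, B2–B3, B2–B4, B4–B5, B1–B6, B2–B7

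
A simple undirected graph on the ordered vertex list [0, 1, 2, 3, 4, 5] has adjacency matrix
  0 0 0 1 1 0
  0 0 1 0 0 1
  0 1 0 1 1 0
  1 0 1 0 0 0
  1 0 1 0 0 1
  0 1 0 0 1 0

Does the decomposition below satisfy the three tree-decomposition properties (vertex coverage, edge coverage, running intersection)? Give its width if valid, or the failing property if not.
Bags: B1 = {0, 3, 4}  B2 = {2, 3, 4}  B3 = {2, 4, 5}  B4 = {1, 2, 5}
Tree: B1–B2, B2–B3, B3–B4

Checking the three conditions: (i) the bags cover all of {0, 1, 2, 3, 4, 5}; (ii) for each edge, some bag contains both endpoints; (iii) the bags containing any fixed vertex form a subtree. All hold, so the decomposition is valid with width 3 − 1 = 2.

Yes; width 2.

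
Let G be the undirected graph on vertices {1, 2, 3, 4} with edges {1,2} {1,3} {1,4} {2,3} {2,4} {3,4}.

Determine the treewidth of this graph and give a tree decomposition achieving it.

A single bag containing all 4 vertices is trivially a valid decomposition of width 3. For the lower bound, the 4 vertices {1, 2, 3, 4} are pairwise adjacent, and any tree decomposition puts a clique entirely inside one bag — forcing width ≥ 3. The upper and lower bounds meet at 3, so that is the treewidth.

Treewidth 3.
One such decomposition:
Bags: B1 = {1, 2, 3, 4}
Tree: (single bag)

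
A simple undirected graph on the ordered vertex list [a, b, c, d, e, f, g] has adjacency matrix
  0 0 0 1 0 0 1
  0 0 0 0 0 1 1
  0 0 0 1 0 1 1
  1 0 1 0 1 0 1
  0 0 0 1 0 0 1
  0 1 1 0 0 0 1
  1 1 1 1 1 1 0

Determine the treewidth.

A width-2 tree decomposition is:
Bags: B1 = {c, d, g}  B2 = {a, d, g}  B3 = {c, f, g}  B4 = {d, e, g}  B5 = {b, f, g}
Tree: B1–B2, B1–B3, B2–B4, B3–B5
Every bag has size at most 3, so the width is 3 − 1 = 2 and tw(G) ≤ 2. For the lower bound, the 3 vertices {d, e, g} are pairwise adjacent, and any tree decomposition puts a clique entirely inside one bag — forcing width ≥ 2. Therefore the treewidth is 2.

2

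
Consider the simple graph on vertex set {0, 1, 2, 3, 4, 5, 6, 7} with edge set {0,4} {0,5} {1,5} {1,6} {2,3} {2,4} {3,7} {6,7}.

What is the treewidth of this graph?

A width-2 tree decomposition is:
Bags: B1 = {2, 3, 7}  B2 = {2, 6, 7}  B3 = {1, 2, 6}  B4 = {1, 2, 5}  B5 = {0, 2, 5}  B6 = {0, 2, 4}
Tree: B1–B2, B2–B3, B3–B4, B4–B5, B5–B6
Each bag holds 3 vertices, so the decomposition has width 2, which upper-bounds the treewidth. For the lower bound, G contains the cycle 2–3–7–6–1–5–0–4–2, so G is not a forest; only forests have treewidth ≤ 1, hence tw(G) ≥ 2. Combining the bounds, tw(G) = 2.

2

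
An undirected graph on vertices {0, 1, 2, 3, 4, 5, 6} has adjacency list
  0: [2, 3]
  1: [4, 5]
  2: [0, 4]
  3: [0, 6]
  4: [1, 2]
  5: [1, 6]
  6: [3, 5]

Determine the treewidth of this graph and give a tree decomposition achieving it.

Each bag holds 3 vertices, so the decomposition has width 2, which upper-bounds the treewidth. Since 6–3–0–2–4–1–5–6 is a cycle in G, G is not acyclic. Forests are exactly the graphs of treewidth ≤ 1, so tw(G) ≥ 2. Hence tw(G) = 2 exactly.

Treewidth 2.
One optimal decomposition is:
Bags: B1 = {0, 3, 6}  B2 = {0, 2, 6}  B3 = {2, 4, 6}  B4 = {1, 4, 6}  B5 = {1, 5, 6}
Tree: B1–B2, B2–B3, B3–B4, B4–B5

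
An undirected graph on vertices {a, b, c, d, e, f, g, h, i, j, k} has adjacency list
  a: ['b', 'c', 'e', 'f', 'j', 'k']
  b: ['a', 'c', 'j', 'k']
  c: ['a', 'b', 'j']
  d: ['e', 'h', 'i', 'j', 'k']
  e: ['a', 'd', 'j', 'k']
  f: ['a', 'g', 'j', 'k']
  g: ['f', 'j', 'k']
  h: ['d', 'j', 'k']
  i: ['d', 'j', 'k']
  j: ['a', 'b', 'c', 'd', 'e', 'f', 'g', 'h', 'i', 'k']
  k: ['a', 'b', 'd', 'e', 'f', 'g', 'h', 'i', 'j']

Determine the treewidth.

3

A width-3 tree decomposition is:
Bags: B1 = {a, e, j, k}  B2 = {a, f, j, k}  B3 = {a, b, j, k}  B4 = {d, e, j, k}  B5 = {f, g, j, k}  B6 = {d, i, j, k}  B7 = {d, h, j, k}  B8 = {a, b, c, j}
Tree: B1–B2, B1–B3, B1–B4, B2–B5, B4–B6, B4–B7, B3–B8
Each bag holds 4 vertices, so the decomposition has width 3, which upper-bounds the treewidth. For the lower bound, the 4 vertices {a, b, c, j} are pairwise adjacent, and any tree decomposition puts a clique entirely inside one bag — forcing width ≥ 3. Combining the bounds, tw(G) = 3.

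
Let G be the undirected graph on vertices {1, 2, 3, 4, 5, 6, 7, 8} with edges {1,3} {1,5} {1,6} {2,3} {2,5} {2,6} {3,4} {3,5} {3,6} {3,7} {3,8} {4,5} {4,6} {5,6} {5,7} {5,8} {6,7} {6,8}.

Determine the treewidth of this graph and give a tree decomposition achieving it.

Treewidth 3.
One optimal decomposition is:
Bags: B1 = {3, 4, 5, 6}  B2 = {3, 5, 6, 8}  B3 = {3, 5, 6, 7}  B4 = {2, 3, 5, 6}  B5 = {1, 3, 5, 6}
Tree: B1–B2, B1–B3, B3–B4, B4–B5

Each bag holds 4 vertices, so the decomposition has width 3, which upper-bounds the treewidth. On the other hand G contains the 4-clique {1, 3, 5, 6}. A clique must lie in a single bag of any decomposition, so no decomposition can have width below 3. Therefore the treewidth is 3.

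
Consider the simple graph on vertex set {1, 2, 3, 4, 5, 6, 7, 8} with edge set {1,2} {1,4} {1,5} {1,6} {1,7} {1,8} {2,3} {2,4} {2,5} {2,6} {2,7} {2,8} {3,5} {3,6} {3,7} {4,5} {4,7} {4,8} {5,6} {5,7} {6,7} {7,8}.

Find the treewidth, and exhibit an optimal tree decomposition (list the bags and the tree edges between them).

Every bag has size at most 5, so the width is 5 − 1 = 4 and tw(G) ≤ 4. For the lower bound, the 5 vertices {1, 2, 4, 7, 8} are pairwise adjacent, and any tree decomposition puts a clique entirely inside one bag — forcing width ≥ 4. The upper and lower bounds meet at 4, so that is the treewidth.

Treewidth 4.
One such decomposition:
Bags: B1 = {1, 2, 4, 5, 7}  B2 = {1, 2, 5, 6, 7}  B3 = {1, 2, 4, 7, 8}  B4 = {2, 3, 5, 6, 7}
Tree: B1–B2, B1–B3, B2–B4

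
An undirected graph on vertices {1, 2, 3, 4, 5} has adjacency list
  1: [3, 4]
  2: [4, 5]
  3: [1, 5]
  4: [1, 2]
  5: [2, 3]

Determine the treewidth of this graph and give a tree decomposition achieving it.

Every bag has size at most 3, so the width is 3 − 1 = 2 and tw(G) ≤ 2. For the lower bound, G contains the cycle 2–4–1–3–5–2, so G is not a forest; only forests have treewidth ≤ 1, hence tw(G) ≥ 2. Therefore the treewidth is 2.

Treewidth 2.
One such decomposition:
Bags: B1 = {1, 2, 4}  B2 = {1, 2, 3}  B3 = {2, 3, 5}
Tree: B1–B2, B2–B3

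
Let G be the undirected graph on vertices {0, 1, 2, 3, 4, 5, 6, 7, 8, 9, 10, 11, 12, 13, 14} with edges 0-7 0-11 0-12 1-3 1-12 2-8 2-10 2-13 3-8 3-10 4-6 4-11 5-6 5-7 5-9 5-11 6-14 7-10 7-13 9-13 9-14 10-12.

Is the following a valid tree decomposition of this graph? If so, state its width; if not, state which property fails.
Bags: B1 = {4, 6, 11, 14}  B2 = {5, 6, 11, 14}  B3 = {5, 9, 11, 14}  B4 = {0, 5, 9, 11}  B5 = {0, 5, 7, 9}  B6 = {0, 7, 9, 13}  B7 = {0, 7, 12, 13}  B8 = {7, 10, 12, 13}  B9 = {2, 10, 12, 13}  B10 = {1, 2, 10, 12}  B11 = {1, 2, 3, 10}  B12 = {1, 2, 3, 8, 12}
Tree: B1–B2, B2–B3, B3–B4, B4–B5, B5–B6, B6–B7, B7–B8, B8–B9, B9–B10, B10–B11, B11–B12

No — bags containing vertex 12 are not connected in the tree.

A tree decomposition must satisfy three properties: every vertex lies in some bag; for every edge, both endpoints lie together in some bag; and for every vertex, the bags containing it form a connected subtree. Here bags containing vertex 12 are not connected in the tree, so the decomposition is invalid.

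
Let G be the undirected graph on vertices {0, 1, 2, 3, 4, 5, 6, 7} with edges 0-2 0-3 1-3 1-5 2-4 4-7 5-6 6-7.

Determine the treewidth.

2

A width-2 tree decomposition is:
Bags: B1 = {0, 2, 3}  B2 = {2, 3, 4}  B3 = {3, 4, 7}  B4 = {3, 6, 7}  B5 = {3, 5, 6}  B6 = {1, 3, 5}
Tree: B1–B2, B2–B3, B3–B4, B4–B5, B5–B6
The largest bag has 3 vertices, giving width 2; this decomposition certifies tw(G) ≤ 2. Since 3–0–2–4–7–6–5–1–3 is a cycle in G, G is not acyclic. Forests are exactly the graphs of treewidth ≤ 1, so tw(G) ≥ 2. The upper and lower bounds meet at 2, so that is the treewidth.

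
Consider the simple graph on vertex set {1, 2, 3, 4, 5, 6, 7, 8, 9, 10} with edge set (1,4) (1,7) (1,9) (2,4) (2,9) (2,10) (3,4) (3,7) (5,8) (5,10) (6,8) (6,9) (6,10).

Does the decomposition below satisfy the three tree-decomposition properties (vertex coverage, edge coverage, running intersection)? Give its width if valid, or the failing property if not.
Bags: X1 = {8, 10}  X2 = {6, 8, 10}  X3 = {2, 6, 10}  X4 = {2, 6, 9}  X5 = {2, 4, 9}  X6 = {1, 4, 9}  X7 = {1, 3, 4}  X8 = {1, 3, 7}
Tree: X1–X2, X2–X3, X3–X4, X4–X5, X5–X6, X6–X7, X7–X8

A tree decomposition must satisfy three properties: every vertex lies in some bag; for every edge, both endpoints lie together in some bag; and for every vertex, the bags containing it form a connected subtree. Here vertex 5 appears in no bag, so the decomposition is invalid.

No — vertex 5 appears in no bag.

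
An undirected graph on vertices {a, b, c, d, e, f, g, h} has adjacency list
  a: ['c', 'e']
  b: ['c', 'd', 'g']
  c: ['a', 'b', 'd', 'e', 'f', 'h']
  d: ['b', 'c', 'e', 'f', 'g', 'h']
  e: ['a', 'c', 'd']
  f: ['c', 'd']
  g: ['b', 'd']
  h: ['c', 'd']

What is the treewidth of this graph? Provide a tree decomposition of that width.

Treewidth 2.
One optimal decomposition is:
Bags: B1 = {b, d, g}  B2 = {b, c, d}  B3 = {c, d, e}  B4 = {c, d, f}  B5 = {a, c, e}  B6 = {c, d, h}
Tree: B1–B2, B2–B3, B2–B4, B3–B5, B3–B6

Every bag has size at most 3, so the width is 3 − 1 = 2 and tw(G) ≤ 2. On the other hand G contains the 3-clique {b, d, g}. A clique must lie in a single bag of any decomposition, so no decomposition can have width below 2. Hence tw(G) = 2 exactly.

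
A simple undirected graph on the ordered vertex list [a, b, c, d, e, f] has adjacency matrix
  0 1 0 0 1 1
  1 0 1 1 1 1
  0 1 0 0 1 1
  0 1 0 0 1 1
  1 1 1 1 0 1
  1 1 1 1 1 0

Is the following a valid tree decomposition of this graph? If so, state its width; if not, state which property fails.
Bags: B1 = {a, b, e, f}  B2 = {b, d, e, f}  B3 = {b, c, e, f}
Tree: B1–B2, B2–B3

Checking the three conditions: (i) the bags cover all of {a, b, c, d, e, f}; (ii) for each edge, some bag contains both endpoints; (iii) the bags containing any fixed vertex form a subtree. All hold, so the decomposition is valid with width 4 − 1 = 3.

Yes; width 3.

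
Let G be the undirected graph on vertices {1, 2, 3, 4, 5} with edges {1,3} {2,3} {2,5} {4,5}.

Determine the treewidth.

1

A width-1 tree decomposition is:
Bags: B1 = {1, 3}  B2 = {2, 3}  B3 = {2, 5}  B4 = {4, 5}
Tree: B1–B2, B2–B3, B3–B4
The largest bag has 2 vertices, giving width 1; this decomposition certifies tw(G) ≤ 1. Any graph with an edge has treewidth ≥ 1, and G has the edge 1–3. Therefore the treewidth is 1.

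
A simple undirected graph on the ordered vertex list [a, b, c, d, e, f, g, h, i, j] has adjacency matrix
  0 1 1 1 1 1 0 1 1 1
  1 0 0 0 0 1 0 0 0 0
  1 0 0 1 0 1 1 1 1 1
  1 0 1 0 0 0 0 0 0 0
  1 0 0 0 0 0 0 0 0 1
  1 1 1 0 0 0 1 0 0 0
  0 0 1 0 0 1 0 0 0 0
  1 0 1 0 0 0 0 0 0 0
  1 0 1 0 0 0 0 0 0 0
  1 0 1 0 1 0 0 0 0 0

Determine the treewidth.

2

A width-2 tree decomposition is:
Bags: B1 = {a, c, h}  B2 = {a, c, f}  B3 = {a, c, d}  B4 = {a, c, i}  B5 = {a, c, j}  B6 = {a, e, j}  B7 = {c, f, g}  B8 = {a, b, f}
Tree: B1–B2, B2–B3, B3–B4, B2–B5, B5–B6, B2–B7, B2–B8
Every bag has size at most 3, so the width is 3 − 1 = 2 and tw(G) ≤ 2. For the lower bound, the 3 vertices {c, f, g} are pairwise adjacent, and any tree decomposition puts a clique entirely inside one bag — forcing width ≥ 2. Combining the bounds, tw(G) = 2.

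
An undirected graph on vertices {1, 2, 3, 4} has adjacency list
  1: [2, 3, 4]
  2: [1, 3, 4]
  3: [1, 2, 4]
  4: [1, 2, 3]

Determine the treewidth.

A width-3 tree decomposition is:
Bags: B1 = {1, 2, 3, 4}
Tree: (single bag)
With just one bag of size 4, the width is 4 − 1 = 3, so tw(G) ≤ 3. For the lower bound, the 4 vertices {1, 2, 3, 4} are pairwise adjacent, and any tree decomposition puts a clique entirely inside one bag — forcing width ≥ 3. Hence tw(G) = 3 exactly.

3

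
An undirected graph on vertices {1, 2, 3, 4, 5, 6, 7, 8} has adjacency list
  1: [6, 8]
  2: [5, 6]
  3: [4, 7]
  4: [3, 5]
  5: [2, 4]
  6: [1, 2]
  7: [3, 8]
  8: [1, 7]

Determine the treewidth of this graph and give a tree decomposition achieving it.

Every bag has size at most 3, so the width is 3 − 1 = 2 and tw(G) ≤ 2. Since 4–5–2–6–1–8–7–3–4 is a cycle in G, G is not acyclic. Forests are exactly the graphs of treewidth ≤ 1, so tw(G) ≥ 2. Therefore the treewidth is 2.

Treewidth 2.
One such decomposition:
Bags: B1 = {2, 4, 5}  B2 = {2, 4, 6}  B3 = {1, 4, 6}  B4 = {1, 4, 8}  B5 = {4, 7, 8}  B6 = {3, 4, 7}
Tree: B1–B2, B2–B3, B3–B4, B4–B5, B5–B6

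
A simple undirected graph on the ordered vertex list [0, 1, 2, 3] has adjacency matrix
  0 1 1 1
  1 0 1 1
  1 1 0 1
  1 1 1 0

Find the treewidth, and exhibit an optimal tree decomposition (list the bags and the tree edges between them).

Treewidth 3.
Bags: B1 = {0, 1, 2, 3}
Tree: (single bag)

With just one bag of size 4, the width is 4 − 1 = 3, so tw(G) ≤ 3. Conversely, {0, 1, 2, 3} is a clique of size 4, and the vertices of any clique must share a bag in every tree decomposition; so some bag has ≥ 4 vertices and tw(G) ≥ 3. Therefore the treewidth is 3.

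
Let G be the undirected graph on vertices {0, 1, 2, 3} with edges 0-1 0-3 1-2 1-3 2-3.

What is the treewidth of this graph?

2

A width-2 tree decomposition is:
Bags: B1 = {0, 1, 3}  B2 = {1, 2, 3}
Tree: B1–B2
Every bag has size at most 3, so the width is 3 − 1 = 2 and tw(G) ≤ 2. For the lower bound, the 3 vertices {0, 1, 3} are pairwise adjacent, and any tree decomposition puts a clique entirely inside one bag — forcing width ≥ 2. Therefore the treewidth is 2.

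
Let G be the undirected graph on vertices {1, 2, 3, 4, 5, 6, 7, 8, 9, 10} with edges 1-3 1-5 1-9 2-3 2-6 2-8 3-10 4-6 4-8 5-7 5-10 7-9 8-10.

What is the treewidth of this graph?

2

A width-2 tree decomposition is:
Bags: B1 = {5, 7, 9}  B2 = {1, 5, 9}  B3 = {1, 5, 10}  B4 = {1, 3, 10}  B5 = {3, 8, 10}  B6 = {2, 3, 8}  B7 = {2, 4, 8}  B8 = {2, 4, 6}
Tree: B1–B2, B2–B3, B3–B4, B4–B5, B5–B6, B6–B7, B7–B8
The largest bag has 3 vertices, giving width 2; this decomposition certifies tw(G) ≤ 2. Since 7–9–1–5–7 is a cycle in G, G is not acyclic. Forests are exactly the graphs of treewidth ≤ 1, so tw(G) ≥ 2. Therefore the treewidth is 2.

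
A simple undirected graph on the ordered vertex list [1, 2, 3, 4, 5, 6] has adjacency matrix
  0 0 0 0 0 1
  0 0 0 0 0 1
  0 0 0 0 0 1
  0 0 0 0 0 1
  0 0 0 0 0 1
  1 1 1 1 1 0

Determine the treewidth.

1

A width-1 tree decomposition is:
Bags: B1 = {5, 6}  B2 = {2, 6}  B3 = {1, 6}  B4 = {3, 6}  B5 = {4, 6}
Tree: B1–B2, B2–B3, B2–B4, B2–B5
Each bag holds 2 vertices, so the decomposition has width 1, which upper-bounds the treewidth. Any graph with an edge has treewidth ≥ 1, and G has the edge 5–6. Therefore the treewidth is 1.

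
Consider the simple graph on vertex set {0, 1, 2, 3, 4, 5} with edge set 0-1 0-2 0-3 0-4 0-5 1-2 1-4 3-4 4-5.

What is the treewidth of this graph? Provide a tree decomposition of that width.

The largest bag has 3 vertices, giving width 2; this decomposition certifies tw(G) ≤ 2. For the lower bound, the 3 vertices {0, 1, 2} are pairwise adjacent, and any tree decomposition puts a clique entirely inside one bag — forcing width ≥ 2. Combining the bounds, tw(G) = 2.

Treewidth 2.
One such decomposition:
Bags: B1 = {0, 1, 2}  B2 = {0, 1, 4}  B3 = {0, 4, 5}  B4 = {0, 3, 4}
Tree: B1–B2, B2–B3, B3–B4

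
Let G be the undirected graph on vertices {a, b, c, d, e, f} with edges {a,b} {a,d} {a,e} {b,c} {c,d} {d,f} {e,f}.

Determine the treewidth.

A width-2 tree decomposition is:
Bags: B1 = {a, b, c}  B2 = {a, c, d}  B3 = {a, d, e}  B4 = {d, e, f}
Tree: B1–B2, B2–B3, B3–B4
Each bag holds 3 vertices, so the decomposition has width 2, which upper-bounds the treewidth. Since b–c–d–a–b is a cycle in G, G is not acyclic. Forests are exactly the graphs of treewidth ≤ 1, so tw(G) ≥ 2. Therefore the treewidth is 2.

2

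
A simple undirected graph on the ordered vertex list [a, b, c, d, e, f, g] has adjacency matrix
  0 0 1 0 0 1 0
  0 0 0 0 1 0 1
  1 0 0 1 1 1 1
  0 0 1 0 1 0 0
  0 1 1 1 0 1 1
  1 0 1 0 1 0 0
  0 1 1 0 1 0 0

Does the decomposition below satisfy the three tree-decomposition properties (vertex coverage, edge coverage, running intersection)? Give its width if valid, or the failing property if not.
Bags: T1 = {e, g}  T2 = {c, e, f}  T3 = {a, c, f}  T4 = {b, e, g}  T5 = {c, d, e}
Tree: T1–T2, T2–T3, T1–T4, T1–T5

No — edge (c,g) lies in no bag.

A tree decomposition must satisfy three properties: every vertex lies in some bag; for every edge, both endpoints lie together in some bag; and for every vertex, the bags containing it form a connected subtree. Here edge (c,g) lies in no bag, so the decomposition is invalid.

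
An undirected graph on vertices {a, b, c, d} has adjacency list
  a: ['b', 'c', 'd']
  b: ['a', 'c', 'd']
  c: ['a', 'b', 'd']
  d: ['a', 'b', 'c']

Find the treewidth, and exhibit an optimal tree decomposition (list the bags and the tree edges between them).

A single bag containing all 4 vertices is trivially a valid decomposition of width 3. Conversely, {a, b, c, d} is a clique of size 4, and the vertices of any clique must share a bag in every tree decomposition; so some bag has ≥ 4 vertices and tw(G) ≥ 3. Combining the bounds, tw(G) = 3.

Treewidth 3.
Bags: B1 = {a, b, c, d}
Tree: (single bag)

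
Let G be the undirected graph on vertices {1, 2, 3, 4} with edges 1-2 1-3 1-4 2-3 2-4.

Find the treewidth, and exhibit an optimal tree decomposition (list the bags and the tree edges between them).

Treewidth 2.
One optimal decomposition is:
Bags: B1 = {1, 2, 4}  B2 = {1, 2, 3}
Tree: B1–B2

The largest bag has 3 vertices, giving width 2; this decomposition certifies tw(G) ≤ 2. On the other hand G contains the 3-clique {1, 2, 3}. A clique must lie in a single bag of any decomposition, so no decomposition can have width below 2. Hence tw(G) = 2 exactly.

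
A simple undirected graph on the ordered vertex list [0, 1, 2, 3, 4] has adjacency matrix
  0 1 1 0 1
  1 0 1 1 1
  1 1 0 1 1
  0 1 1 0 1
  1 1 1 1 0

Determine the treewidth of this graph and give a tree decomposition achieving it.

Every bag has size at most 4, so the width is 4 − 1 = 3 and tw(G) ≤ 3. On the other hand G contains the 4-clique {0, 1, 2, 4}. A clique must lie in a single bag of any decomposition, so no decomposition can have width below 3. The upper and lower bounds meet at 3, so that is the treewidth.

Treewidth 3.
One such decomposition:
Bags: B1 = {0, 1, 2, 4}  B2 = {1, 2, 3, 4}
Tree: B1–B2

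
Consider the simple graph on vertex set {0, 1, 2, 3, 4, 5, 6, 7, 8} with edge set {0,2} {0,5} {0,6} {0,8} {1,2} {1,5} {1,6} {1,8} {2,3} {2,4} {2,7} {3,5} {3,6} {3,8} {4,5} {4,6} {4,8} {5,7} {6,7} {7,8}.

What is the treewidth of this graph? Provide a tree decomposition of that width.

Each bag holds 5 vertices, so the decomposition has width 4, which upper-bounds the treewidth. For the lower bound: the 5 vertex sets {0,5}, {1,2}, {4,8}, {6}, {7} are disjoint, each induces a connected subgraph, and every pair is joined by at least one edge of G. Contracting each set to a single vertex therefore yields K_{5} as a minor, and since treewidth is minor-monotone, tw(G) ≥ tw(K_{5}) = 4. Combining the bounds, tw(G) = 4.

Treewidth 4.
One such decomposition:
Bags: B1 = {0, 2, 5, 6, 8}  B2 = {1, 2, 5, 6, 8}  B3 = {2, 4, 5, 6, 8}  B4 = {2, 5, 6, 7, 8}  B5 = {2, 3, 5, 6, 8}
Tree: B1–B2, B2–B3, B3–B4, B4–B5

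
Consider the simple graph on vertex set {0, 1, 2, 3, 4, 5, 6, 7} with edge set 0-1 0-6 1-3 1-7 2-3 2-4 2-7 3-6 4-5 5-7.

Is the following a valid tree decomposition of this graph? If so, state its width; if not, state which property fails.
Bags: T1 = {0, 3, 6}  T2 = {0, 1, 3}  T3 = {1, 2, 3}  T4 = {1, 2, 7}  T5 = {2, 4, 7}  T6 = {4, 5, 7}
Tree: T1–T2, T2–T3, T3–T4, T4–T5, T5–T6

Yes; width 2.

Vertex coverage: the bags together contain {0, 1, 2, 3, 4, 5, 6, 7}, the full vertex set. Edge coverage: each edge of G has both endpoints in at least one bag. Running intersection: for every vertex, the bags containing it form a connected subtree. All three properties hold, so this is a valid tree decomposition of width max|bag| − 1 = 2, and hence tw(G) ≤ 2.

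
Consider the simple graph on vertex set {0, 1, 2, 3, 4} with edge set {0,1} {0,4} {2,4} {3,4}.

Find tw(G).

A width-1 tree decomposition is:
Bags: B1 = {0, 4}  B2 = {3, 4}  B3 = {2, 4}  B4 = {0, 1}
Tree: B1–B2, B1–B3, B1–B4
The largest bag has 2 vertices, giving width 1; this decomposition certifies tw(G) ≤ 1. Any graph with an edge has treewidth ≥ 1, and G has the edge 4–0. Therefore the treewidth is 1.

1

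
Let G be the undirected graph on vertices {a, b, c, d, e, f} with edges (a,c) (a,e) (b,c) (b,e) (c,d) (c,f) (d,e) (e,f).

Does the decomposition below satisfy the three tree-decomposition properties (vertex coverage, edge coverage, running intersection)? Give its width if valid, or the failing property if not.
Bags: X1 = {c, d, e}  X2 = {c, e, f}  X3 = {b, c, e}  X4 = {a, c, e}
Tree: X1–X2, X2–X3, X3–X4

Yes; width 2.

Every vertex of G appears in some bag (union = {a, b, c, d, e, f}); every edge is covered by a bag; and for each vertex v the set of bags containing v is connected in the bag tree. The decomposition is therefore valid. The largest bag has 3 vertices, so the width is 2.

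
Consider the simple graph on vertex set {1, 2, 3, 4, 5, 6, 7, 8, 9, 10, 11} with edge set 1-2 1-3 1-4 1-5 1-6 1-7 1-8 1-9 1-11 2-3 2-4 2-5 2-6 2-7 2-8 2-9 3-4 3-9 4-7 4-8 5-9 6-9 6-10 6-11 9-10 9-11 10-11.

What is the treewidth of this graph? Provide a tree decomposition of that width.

Treewidth 3.
One such decomposition:
Bags: B1 = {1, 2, 3, 9}  B2 = {1, 2, 3, 4}  B3 = {1, 2, 6, 9}  B4 = {1, 2, 5, 9}  B5 = {1, 6, 9, 11}  B6 = {1, 2, 4, 7}  B7 = {6, 9, 10, 11}  B8 = {1, 2, 4, 8}
Tree: B1–B2, B1–B3, B1–B4, B3–B5, B2–B6, B5–B7, B6–B8

The largest bag has 4 vertices, giving width 3; this decomposition certifies tw(G) ≤ 3. For the lower bound, the 4 vertices {1, 2, 3, 9} are pairwise adjacent, and any tree decomposition puts a clique entirely inside one bag — forcing width ≥ 3. The upper and lower bounds meet at 3, so that is the treewidth.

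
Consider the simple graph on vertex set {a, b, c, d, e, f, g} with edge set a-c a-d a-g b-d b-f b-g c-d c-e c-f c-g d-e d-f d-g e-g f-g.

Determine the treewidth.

A width-3 tree decomposition is:
Bags: B1 = {b, d, f, g}  B2 = {c, d, f, g}  B3 = {a, c, d, g}  B4 = {c, d, e, g}
Tree: B1–B2, B2–B3, B3–B4
The largest bag has 4 vertices, giving width 3; this decomposition certifies tw(G) ≤ 3. Conversely, {c, d, e, g} is a clique of size 4, and the vertices of any clique must share a bag in every tree decomposition; so some bag has ≥ 4 vertices and tw(G) ≥ 3. The upper and lower bounds meet at 3, so that is the treewidth.

3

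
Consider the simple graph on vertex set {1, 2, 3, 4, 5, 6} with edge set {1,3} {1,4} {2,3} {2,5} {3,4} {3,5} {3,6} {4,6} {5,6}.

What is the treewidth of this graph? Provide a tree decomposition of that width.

Treewidth 2.
One such decomposition:
Bags: B1 = {3, 4, 6}  B2 = {3, 5, 6}  B3 = {2, 3, 5}  B4 = {1, 3, 4}
Tree: B1–B2, B2–B3, B1–B4

The largest bag has 3 vertices, giving width 2; this decomposition certifies tw(G) ≤ 2. For the lower bound, the 3 vertices {2, 3, 5} are pairwise adjacent, and any tree decomposition puts a clique entirely inside one bag — forcing width ≥ 2. Hence tw(G) = 2 exactly.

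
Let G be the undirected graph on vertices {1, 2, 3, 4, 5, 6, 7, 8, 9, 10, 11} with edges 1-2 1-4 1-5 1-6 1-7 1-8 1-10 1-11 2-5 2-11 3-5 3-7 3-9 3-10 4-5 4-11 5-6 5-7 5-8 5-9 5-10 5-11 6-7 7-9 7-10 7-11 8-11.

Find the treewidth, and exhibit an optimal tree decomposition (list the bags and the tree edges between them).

Each bag holds 4 vertices, so the decomposition has width 3, which upper-bounds the treewidth. Conversely, {1, 5, 7, 10} is a clique of size 4, and the vertices of any clique must share a bag in every tree decomposition; so some bag has ≥ 4 vertices and tw(G) ≥ 3. Hence tw(G) = 3 exactly.

Treewidth 3.
One such decomposition:
Bags: B1 = {1, 5, 7, 11}  B2 = {1, 5, 7, 10}  B3 = {1, 5, 8, 11}  B4 = {3, 5, 7, 10}  B5 = {1, 2, 5, 11}  B6 = {1, 4, 5, 11}  B7 = {1, 5, 6, 7}  B8 = {3, 5, 7, 9}
Tree: B1–B2, B1–B3, B2–B4, B3–B5, B1–B6, B1–B7, B4–B8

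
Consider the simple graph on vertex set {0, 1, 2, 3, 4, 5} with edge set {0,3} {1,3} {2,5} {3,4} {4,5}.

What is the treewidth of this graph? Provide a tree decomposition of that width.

Treewidth 1.
One such decomposition:
Bags: B1 = {3, 4}  B2 = {0, 3}  B3 = {4, 5}  B4 = {1, 3}  B5 = {2, 5}
Tree: B1–B2, B1–B3, B2–B4, B3–B5

Each bag holds 2 vertices, so the decomposition has width 1, which upper-bounds the treewidth. Since G has at least one edge (e.g. 3–4), it is not an edgeless graph, so tw(G) ≥ 1. Hence tw(G) = 1 exactly.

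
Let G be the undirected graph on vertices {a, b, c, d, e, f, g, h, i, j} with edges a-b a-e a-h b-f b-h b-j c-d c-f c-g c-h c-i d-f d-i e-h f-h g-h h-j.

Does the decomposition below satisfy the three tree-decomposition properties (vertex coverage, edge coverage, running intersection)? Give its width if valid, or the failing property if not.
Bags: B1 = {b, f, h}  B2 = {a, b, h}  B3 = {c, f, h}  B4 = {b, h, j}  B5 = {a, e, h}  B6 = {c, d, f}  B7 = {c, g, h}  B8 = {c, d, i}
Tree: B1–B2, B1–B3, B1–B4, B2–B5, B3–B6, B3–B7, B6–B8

Checking the three conditions: (i) the bags cover all of {a, b, c, d, e, f, g, h, i, j}; (ii) for each edge, some bag contains both endpoints; (iii) the bags containing any fixed vertex form a subtree. All hold, so the decomposition is valid with width 3 − 1 = 2.

Yes; width 2.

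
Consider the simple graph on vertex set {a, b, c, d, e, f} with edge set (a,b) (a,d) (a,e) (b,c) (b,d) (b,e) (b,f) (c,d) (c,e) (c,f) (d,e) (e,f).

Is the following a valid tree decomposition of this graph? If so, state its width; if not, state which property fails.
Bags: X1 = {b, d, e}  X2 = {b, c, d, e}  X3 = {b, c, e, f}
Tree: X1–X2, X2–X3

No — vertex a appears in no bag.

A tree decomposition must satisfy three properties: every vertex lies in some bag; for every edge, both endpoints lie together in some bag; and for every vertex, the bags containing it form a connected subtree. Here vertex a appears in no bag, so the decomposition is invalid.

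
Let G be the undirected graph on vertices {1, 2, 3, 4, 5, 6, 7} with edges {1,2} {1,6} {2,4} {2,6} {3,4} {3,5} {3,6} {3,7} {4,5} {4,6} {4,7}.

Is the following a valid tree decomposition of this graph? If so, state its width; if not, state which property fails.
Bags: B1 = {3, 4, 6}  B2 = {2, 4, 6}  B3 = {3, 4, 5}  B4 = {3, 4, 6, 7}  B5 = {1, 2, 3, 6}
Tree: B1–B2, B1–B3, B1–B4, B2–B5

No — bags containing vertex 3 are not connected in the tree.

A tree decomposition must satisfy three properties: every vertex lies in some bag; for every edge, both endpoints lie together in some bag; and for every vertex, the bags containing it form a connected subtree. Here bags containing vertex 3 are not connected in the tree, so the decomposition is invalid.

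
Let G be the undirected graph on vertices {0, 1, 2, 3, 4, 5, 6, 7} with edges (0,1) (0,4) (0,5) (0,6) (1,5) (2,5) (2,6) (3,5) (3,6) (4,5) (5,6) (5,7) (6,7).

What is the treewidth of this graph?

2

A width-2 tree decomposition is:
Bags: B1 = {0, 5, 6}  B2 = {5, 6, 7}  B3 = {3, 5, 6}  B4 = {0, 4, 5}  B5 = {2, 5, 6}  B6 = {0, 1, 5}
Tree: B1–B2, B2–B3, B1–B4, B3–B5, B4–B6
Every bag has size at most 3, so the width is 3 − 1 = 2 and tw(G) ≤ 2. For the lower bound, the 3 vertices {0, 1, 5} are pairwise adjacent, and any tree decomposition puts a clique entirely inside one bag — forcing width ≥ 2. Therefore the treewidth is 2.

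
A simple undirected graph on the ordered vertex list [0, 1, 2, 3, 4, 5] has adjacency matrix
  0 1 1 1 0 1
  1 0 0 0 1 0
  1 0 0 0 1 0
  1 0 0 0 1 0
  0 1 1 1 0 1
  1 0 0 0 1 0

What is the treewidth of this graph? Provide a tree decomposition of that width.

Treewidth 2.
One optimal decomposition is:
Bags: B1 = {0, 2, 4}  B2 = {0, 4, 5}  B3 = {0, 3, 4}  B4 = {0, 1, 4}
Tree: B1–B2, B2–B3, B3–B4

The largest bag has 3 vertices, giving width 2; this decomposition certifies tw(G) ≤ 2. Since 0–2–4–5–0 is a cycle in G, G is not acyclic. Forests are exactly the graphs of treewidth ≤ 1, so tw(G) ≥ 2. Combining the bounds, tw(G) = 2.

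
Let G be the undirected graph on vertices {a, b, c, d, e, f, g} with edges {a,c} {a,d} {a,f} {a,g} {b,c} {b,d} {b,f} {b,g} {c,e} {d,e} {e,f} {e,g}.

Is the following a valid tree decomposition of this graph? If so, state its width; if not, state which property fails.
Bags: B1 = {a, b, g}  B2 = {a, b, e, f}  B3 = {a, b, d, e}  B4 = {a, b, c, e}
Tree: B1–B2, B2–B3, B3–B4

No — edge (e,g) lies in no bag.

A tree decomposition must satisfy three properties: every vertex lies in some bag; for every edge, both endpoints lie together in some bag; and for every vertex, the bags containing it form a connected subtree. Here edge (e,g) lies in no bag, so the decomposition is invalid.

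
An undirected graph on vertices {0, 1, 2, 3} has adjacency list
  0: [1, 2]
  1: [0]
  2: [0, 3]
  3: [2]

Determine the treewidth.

1

A width-1 tree decomposition is:
Bags: B1 = {2, 3}  B2 = {0, 2}  B3 = {0, 1}
Tree: B1–B2, B2–B3
The largest bag has 2 vertices, giving width 1; this decomposition certifies tw(G) ≤ 1. Since G has at least one edge (e.g. 3–2), it is not an edgeless graph, so tw(G) ≥ 1. Combining the bounds, tw(G) = 1.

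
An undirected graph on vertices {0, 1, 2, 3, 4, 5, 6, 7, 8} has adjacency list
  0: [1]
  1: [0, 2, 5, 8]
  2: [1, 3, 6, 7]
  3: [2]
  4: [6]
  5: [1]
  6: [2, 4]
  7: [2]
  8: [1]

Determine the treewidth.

1

A width-1 tree decomposition is:
Bags: B1 = {1, 5}  B2 = {1, 2}  B3 = {1, 8}  B4 = {0, 1}  B5 = {2, 7}  B6 = {2, 6}  B7 = {2, 3}  B8 = {4, 6}
Tree: B1–B2, B2–B3, B2–B4, B2–B5, B2–B6, B5–B7, B6–B8
Each bag holds 2 vertices, so the decomposition has width 1, which upper-bounds the treewidth. G has an edge, so its treewidth is at least 1. The upper and lower bounds meet at 1, so that is the treewidth.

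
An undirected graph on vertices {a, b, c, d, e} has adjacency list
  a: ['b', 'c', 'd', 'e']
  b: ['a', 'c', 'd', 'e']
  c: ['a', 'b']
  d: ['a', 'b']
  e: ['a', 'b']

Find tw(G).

2

A width-2 tree decomposition is:
Bags: B1 = {a, b, d}  B2 = {a, b, e}  B3 = {a, b, c}
Tree: B1–B2, B2–B3
Each bag holds 3 vertices, so the decomposition has width 2, which upper-bounds the treewidth. On the other hand G contains the 3-clique {a, b, d}. A clique must lie in a single bag of any decomposition, so no decomposition can have width below 2. Hence tw(G) = 2 exactly.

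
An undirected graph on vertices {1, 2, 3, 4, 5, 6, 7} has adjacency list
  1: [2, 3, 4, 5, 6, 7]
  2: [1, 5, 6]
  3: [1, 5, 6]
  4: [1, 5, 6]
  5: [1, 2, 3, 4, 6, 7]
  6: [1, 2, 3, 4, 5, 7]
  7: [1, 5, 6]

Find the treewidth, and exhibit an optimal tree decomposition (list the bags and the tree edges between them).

Treewidth 3.
One optimal decomposition is:
Bags: B1 = {1, 5, 6, 7}  B2 = {1, 2, 5, 6}  B3 = {1, 3, 5, 6}  B4 = {1, 4, 5, 6}
Tree: B1–B2, B1–B3, B3–B4

The largest bag has 4 vertices, giving width 3; this decomposition certifies tw(G) ≤ 3. On the other hand G contains the 4-clique {1, 2, 5, 6}. A clique must lie in a single bag of any decomposition, so no decomposition can have width below 3. Combining the bounds, tw(G) = 3.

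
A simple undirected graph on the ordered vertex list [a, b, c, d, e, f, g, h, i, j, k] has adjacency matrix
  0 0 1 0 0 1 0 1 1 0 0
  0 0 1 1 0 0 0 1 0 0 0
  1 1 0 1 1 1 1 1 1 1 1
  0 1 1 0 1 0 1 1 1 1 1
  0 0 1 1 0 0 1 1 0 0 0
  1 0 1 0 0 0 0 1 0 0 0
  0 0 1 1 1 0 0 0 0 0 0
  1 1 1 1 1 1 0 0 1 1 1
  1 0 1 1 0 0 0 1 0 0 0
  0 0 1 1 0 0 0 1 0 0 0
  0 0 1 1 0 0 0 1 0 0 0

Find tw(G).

A width-3 tree decomposition is:
Bags: B1 = {c, d, h, j}  B2 = {c, d, h, k}  B3 = {c, d, h, i}  B4 = {a, c, h, i}  B5 = {c, d, e, h}  B6 = {b, c, d, h}  B7 = {c, d, e, g}  B8 = {a, c, f, h}
Tree: B1–B2, B1–B3, B3–B4, B3–B5, B3–B6, B5–B7, B4–B8
Each bag holds 4 vertices, so the decomposition has width 3, which upper-bounds the treewidth. Conversely, {c, d, e, g} is a clique of size 4, and the vertices of any clique must share a bag in every tree decomposition; so some bag has ≥ 4 vertices and tw(G) ≥ 3. The upper and lower bounds meet at 3, so that is the treewidth.

3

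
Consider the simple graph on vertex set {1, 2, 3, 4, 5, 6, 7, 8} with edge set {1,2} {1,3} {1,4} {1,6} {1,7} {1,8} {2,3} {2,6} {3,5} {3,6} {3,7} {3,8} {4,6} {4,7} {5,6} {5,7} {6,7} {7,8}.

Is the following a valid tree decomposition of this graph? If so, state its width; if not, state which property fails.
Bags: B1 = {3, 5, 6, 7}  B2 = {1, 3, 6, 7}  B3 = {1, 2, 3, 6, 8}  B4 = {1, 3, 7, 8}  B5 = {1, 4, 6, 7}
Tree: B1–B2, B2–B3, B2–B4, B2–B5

No — bags containing vertex 8 are not connected in the tree.

A tree decomposition must satisfy three properties: every vertex lies in some bag; for every edge, both endpoints lie together in some bag; and for every vertex, the bags containing it form a connected subtree. Here bags containing vertex 8 are not connected in the tree, so the decomposition is invalid.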